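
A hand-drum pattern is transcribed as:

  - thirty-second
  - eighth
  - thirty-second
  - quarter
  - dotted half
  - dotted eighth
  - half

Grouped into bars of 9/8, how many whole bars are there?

One bar of 9/8 = 36 thirty-second notes.
Express everything in thirty-second notes: thirty-second = 1; eighth = 4; thirty-second = 1; quarter = 8; dotted half = 24; dotted eighth = 6; half = 16.
Sum: 1 + 4 + 1 + 8 + 24 + 6 + 16 = 60.
60 ÷ 36 = 1 complete bar with 24 left over.

1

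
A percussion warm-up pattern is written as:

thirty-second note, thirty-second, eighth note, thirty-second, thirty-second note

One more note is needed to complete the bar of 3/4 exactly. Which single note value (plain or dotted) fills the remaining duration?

The bar of 3/4 = 24 thirty-second notes.
Each duration in thirty-second notes: thirty-second note = 1; thirty-second = 1; eighth note = 4; thirty-second = 1; thirty-second note = 1.
Total: 1 + 1 + 4 + 1 + 1 = 8.
Remaining: 24 − 8 = 16 thirty-second notes, which is a half note.

half note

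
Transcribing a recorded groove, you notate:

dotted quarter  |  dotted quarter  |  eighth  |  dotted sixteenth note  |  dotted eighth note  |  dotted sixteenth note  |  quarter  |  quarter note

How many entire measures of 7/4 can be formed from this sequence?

One bar of 7/4 = 56 thirty-second notes.
Working in thirty-second notes: dotted quarter = 12; dotted quarter = 12; eighth = 4; dotted sixteenth note = 3; dotted eighth note = 6; dotted sixteenth note = 3; quarter = 8; quarter note = 8.
Altogether 12 + 12 + 4 + 3 + 6 + 3 + 8 + 8 = 56.
56 ÷ 56 = 1 complete bar with 0 left over.

1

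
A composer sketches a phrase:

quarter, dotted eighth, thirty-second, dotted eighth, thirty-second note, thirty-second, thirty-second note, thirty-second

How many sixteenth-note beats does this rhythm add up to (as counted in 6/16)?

12.5

One sixteenth-note beat = 2 thirty-second notes.
Each duration in thirty-second notes: quarter = 8; dotted eighth = 6; thirty-second = 1; dotted eighth = 6; thirty-second note = 1; thirty-second = 1; thirty-second note = 1; thirty-second = 1.
Adding: 8 + 6 + 1 + 6 + 1 + 1 + 1 + 1 = 25.
25 ÷ 2 = 12.5 beats.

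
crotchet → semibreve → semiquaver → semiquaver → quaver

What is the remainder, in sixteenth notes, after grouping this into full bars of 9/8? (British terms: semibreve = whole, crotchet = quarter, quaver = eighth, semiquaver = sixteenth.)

One bar of 9/8 = 18 sixteenth notes.
Each duration in sixteenth notes: crotchet = 4; semibreve = 16; semiquaver = 1; semiquaver = 1; quaver = 2.
Total: 4 + 16 + 1 + 1 + 2 = 24.
24 ÷ 18 = 1 complete bar with 6 sixteenth notes remaining.

6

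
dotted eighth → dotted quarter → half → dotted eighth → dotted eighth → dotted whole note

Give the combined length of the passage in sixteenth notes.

47

Express everything in sixteenth notes: dotted eighth = 3; dotted quarter = 6; half = 8; dotted eighth = 3; dotted eighth = 3; dotted whole note = 24.
Adding: 3 + 6 + 8 + 3 + 3 + 24 = 47 sixteenth notes.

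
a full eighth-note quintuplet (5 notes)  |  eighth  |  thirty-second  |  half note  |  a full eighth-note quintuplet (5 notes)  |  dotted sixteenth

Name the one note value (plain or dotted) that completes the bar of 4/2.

The bar of 4/2 = 64 thirty-second notes.
Convert each value to thirty-second notes: a full eighth-note quintuplet (5 notes) (five quintuplet eighths span one half) = 16; eighth = 4; thirty-second = 1; half note = 16; a full eighth-note quintuplet (5 notes) (five quintuplet eighths span one half) = 16; dotted sixteenth = 3.
Total: 16 + 4 + 1 + 16 + 16 + 3 = 56.
Remaining: 64 − 56 = 8 thirty-second notes, which is a quarter note.

quarter note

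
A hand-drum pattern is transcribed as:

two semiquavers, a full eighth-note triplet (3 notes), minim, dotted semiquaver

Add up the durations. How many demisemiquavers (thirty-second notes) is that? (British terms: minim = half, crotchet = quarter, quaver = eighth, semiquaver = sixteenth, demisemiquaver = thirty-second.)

31

Express everything in thirty-second notes: semiquaver = 2; semiquaver = 2; a full eighth-note triplet (3 notes) (three triplet eighths span one quarter) = 8; minim = 16; dotted semiquaver = 3.
Adding: 2 + 2 + 8 + 16 + 3 = 31 thirty-second notes.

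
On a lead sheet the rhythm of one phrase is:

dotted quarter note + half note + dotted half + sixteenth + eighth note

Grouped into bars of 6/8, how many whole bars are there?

One bar of 6/8 = 12 sixteenth notes.
Convert each value to sixteenth notes: dotted quarter note = 6; half note = 8; dotted half = 12; sixteenth = 1; eighth note = 2.
Adding: 6 + 8 + 12 + 1 + 2 = 29.
29 ÷ 12 = 2 complete bars with 5 left over.

2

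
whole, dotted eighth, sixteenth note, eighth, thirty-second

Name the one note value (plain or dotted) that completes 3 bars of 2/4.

3 bars of 2/4 = 48 thirty-second notes.
Working in thirty-second notes: whole = 32; dotted eighth = 6; sixteenth note = 2; eighth = 4; thirty-second = 1.
Altogether 32 + 6 + 2 + 4 + 1 = 45.
Remaining: 48 − 45 = 3 thirty-second notes, which is a dotted sixteenth note.

dotted sixteenth note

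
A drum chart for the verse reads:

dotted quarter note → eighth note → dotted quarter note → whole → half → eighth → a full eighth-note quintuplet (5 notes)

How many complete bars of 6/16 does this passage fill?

8

One bar of 6/16 = 3 eighth notes.
In eighth notes: dotted quarter note = 3; eighth note = 1; dotted quarter note = 3; whole = 8; half = 4; eighth = 1; a full eighth-note quintuplet (5 notes) (five quintuplet eighths span one half) = 4.
Sum: 3 + 1 + 3 + 8 + 4 + 1 + 4 = 24.
24 ÷ 3 = 8 complete bars with 0 left over.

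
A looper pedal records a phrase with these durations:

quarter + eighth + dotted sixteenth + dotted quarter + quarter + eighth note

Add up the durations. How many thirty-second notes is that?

In thirty-second notes: quarter = 8; eighth = 4; dotted sixteenth = 3; dotted quarter = 12; quarter = 8; eighth note = 4.
Sum: 8 + 4 + 3 + 12 + 8 + 4 = 39 thirty-second notes.

39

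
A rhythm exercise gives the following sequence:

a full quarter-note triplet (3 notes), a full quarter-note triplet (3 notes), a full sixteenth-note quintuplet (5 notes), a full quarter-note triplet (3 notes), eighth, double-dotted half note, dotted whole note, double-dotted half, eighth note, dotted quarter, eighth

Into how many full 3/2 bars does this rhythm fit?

3

One bar of 3/2 = 12 eighth notes.
In eighth notes: a full quarter-note triplet (3 notes) (three triplet quarters span one half) = 4; a full quarter-note triplet (3 notes) (three triplet quarters span one half) = 4; a full sixteenth-note quintuplet (5 notes) (five quintuplet sixteenths span one quarter) = 2; a full quarter-note triplet (3 notes) (three triplet quarters span one half) = 4; eighth = 1; double-dotted half note = 7; dotted whole note = 12; double-dotted half = 7; eighth note = 1; dotted quarter = 3; eighth = 1.
Altogether 4 + 4 + 2 + 4 + 1 + 7 + 12 + 7 + 1 + 3 + 1 = 46.
46 ÷ 12 = 3 complete bars with 10 left over.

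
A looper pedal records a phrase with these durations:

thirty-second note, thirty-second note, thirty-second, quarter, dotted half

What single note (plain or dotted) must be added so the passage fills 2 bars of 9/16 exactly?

thirty-second note

2 bars of 9/16 = 36 thirty-second notes.
Express everything in thirty-second notes: thirty-second note = 1; thirty-second note = 1; thirty-second = 1; quarter = 8; dotted half = 24.
Sum: 1 + 1 + 1 + 8 + 24 = 35.
Remaining: 36 − 35 = 1 thirty-second note, which is a thirty-second note.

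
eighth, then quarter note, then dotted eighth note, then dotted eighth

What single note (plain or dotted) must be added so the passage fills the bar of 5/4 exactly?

half note

The bar of 5/4 = 20 sixteenth notes.
In sixteenth notes: eighth = 2; quarter note = 4; dotted eighth note = 3; dotted eighth = 3.
Adding: 2 + 4 + 3 + 3 = 12.
Remaining: 20 − 12 = 8 sixteenth notes, which is a half note.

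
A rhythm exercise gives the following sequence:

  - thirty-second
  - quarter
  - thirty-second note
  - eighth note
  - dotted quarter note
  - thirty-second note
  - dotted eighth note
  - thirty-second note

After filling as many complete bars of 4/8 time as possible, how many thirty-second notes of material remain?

One bar of 4/8 = 16 thirty-second notes.
Convert each value to thirty-second notes: thirty-second = 1; quarter = 8; thirty-second note = 1; eighth note = 4; dotted quarter note = 12; thirty-second note = 1; dotted eighth note = 6; thirty-second note = 1.
Total: 1 + 8 + 1 + 4 + 12 + 1 + 6 + 1 = 34.
34 ÷ 16 = 2 complete bars with 2 thirty-second notes remaining.

2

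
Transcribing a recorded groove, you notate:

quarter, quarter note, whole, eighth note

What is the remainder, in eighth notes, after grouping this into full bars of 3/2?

One bar of 3/2 = 12 eighth notes.
In eighth notes: quarter = 2; quarter note = 2; whole = 8; eighth note = 1.
Total: 2 + 2 + 8 + 1 = 13.
13 ÷ 12 = 1 complete bar with 1 eighth note remaining.

1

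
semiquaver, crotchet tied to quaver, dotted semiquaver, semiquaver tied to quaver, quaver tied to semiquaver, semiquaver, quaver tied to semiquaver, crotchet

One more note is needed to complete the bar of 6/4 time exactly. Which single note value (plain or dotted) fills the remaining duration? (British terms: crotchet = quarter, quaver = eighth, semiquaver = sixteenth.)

dotted sixteenth note

The bar of 6/4 = 48 thirty-second notes.
Express everything in thirty-second notes: semiquaver = 2; crotchet tied to quaver (crotchet + quaver) = 12; dotted semiquaver = 3; semiquaver tied to quaver (semiquaver + quaver) = 6; quaver tied to semiquaver (quaver + semiquaver) = 6; semiquaver = 2; quaver tied to semiquaver (quaver + semiquaver) = 6; crotchet = 8.
Total: 2 + 12 + 3 + 6 + 6 + 2 + 6 + 8 = 45.
Remaining: 48 − 45 = 3 thirty-second notes, which is a dotted sixteenth note.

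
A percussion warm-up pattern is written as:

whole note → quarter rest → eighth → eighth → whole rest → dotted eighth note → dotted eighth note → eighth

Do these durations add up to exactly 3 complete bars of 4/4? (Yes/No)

Yes

One bar of 4/4 = 16 sixteenth notes, so 3 bars = 48.
Convert each value to sixteenth notes: whole note = 16; quarter rest = 4; eighth = 2; eighth = 2; whole rest = 16; dotted eighth note = 3; dotted eighth note = 3; eighth = 2.
Sum: 16 + 4 + 2 + 2 + 16 + 3 + 3 + 2 = 48.
48 equals 48, so the answer is Yes.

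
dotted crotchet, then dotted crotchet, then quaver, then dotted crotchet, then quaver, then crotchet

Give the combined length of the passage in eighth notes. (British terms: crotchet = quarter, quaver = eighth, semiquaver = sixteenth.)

13

Each duration in eighth notes: dotted crotchet = 3; dotted crotchet = 3; quaver = 1; dotted crotchet = 3; quaver = 1; crotchet = 2.
Altogether 3 + 3 + 1 + 3 + 1 + 2 = 13 eighth notes.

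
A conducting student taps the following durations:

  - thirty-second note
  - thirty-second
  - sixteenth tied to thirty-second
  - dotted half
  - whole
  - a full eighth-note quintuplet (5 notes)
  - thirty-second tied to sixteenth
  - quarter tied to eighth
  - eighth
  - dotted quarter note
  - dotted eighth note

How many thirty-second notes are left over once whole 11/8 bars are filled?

One bar of 11/8 = 44 thirty-second notes.
Convert each value to thirty-second notes: thirty-second note = 1; thirty-second = 1; sixteenth tied to thirty-second (sixteenth + thirty-second) = 3; dotted half = 24; whole = 32; a full eighth-note quintuplet (5 notes) (five quintuplet eighths span one half) = 16; thirty-second tied to sixteenth (thirty-second + sixteenth) = 3; quarter tied to eighth (quarter + eighth) = 12; eighth = 4; dotted quarter note = 12; dotted eighth note = 6.
Altogether 1 + 1 + 3 + 24 + 32 + 16 + 3 + 12 + 4 + 12 + 6 = 114.
114 ÷ 44 = 2 complete bars with 26 thirty-second notes remaining.

26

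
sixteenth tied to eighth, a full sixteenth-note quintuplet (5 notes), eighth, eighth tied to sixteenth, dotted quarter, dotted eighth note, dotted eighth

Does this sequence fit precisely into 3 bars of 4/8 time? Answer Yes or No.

Yes

One bar of 4/8 = 8 sixteenth notes, so 3 bars = 24.
Working in sixteenth notes: sixteenth tied to eighth (sixteenth + eighth) = 3; a full sixteenth-note quintuplet (5 notes) (five quintuplet sixteenths span one quarter) = 4; eighth = 2; eighth tied to sixteenth (eighth + sixteenth) = 3; dotted quarter = 6; dotted eighth note = 3; dotted eighth = 3.
Sum: 3 + 4 + 2 + 3 + 6 + 3 + 3 = 24.
24 equals 24, so the answer is Yes.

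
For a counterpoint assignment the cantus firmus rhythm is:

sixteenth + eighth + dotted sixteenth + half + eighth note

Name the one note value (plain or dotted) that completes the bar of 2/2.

dotted sixteenth note

The bar of 2/2 = 32 thirty-second notes.
Convert each value to thirty-second notes: sixteenth = 2; eighth = 4; dotted sixteenth = 3; half = 16; eighth note = 4.
Sum: 2 + 4 + 3 + 16 + 4 = 29.
Remaining: 32 − 29 = 3 thirty-second notes, which is a dotted sixteenth note.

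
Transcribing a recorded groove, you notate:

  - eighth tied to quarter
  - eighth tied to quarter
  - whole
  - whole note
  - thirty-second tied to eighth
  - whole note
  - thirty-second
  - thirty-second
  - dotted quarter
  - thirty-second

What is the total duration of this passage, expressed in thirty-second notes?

In thirty-second notes: eighth tied to quarter (eighth + quarter) = 12; eighth tied to quarter (eighth + quarter) = 12; whole = 32; whole note = 32; thirty-second tied to eighth (thirty-second + eighth) = 5; whole note = 32; thirty-second = 1; thirty-second = 1; dotted quarter = 12; thirty-second = 1.
Adding: 12 + 12 + 32 + 32 + 5 + 32 + 1 + 1 + 12 + 1 = 140 thirty-second notes.

140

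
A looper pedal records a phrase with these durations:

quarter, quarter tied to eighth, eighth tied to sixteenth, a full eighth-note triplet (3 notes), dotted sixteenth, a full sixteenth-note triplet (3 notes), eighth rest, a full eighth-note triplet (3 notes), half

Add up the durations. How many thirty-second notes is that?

69

Working in thirty-second notes: quarter = 8; quarter tied to eighth (quarter + eighth) = 12; eighth tied to sixteenth (eighth + sixteenth) = 6; a full eighth-note triplet (3 notes) (three triplet eighths span one quarter) = 8; dotted sixteenth = 3; a full sixteenth-note triplet (3 notes) (three triplet sixteenths span one eighth) = 4; eighth rest = 4; a full eighth-note triplet (3 notes) (three triplet eighths span one quarter) = 8; half = 16.
Total: 8 + 12 + 6 + 8 + 3 + 4 + 4 + 8 + 16 = 69 thirty-second notes.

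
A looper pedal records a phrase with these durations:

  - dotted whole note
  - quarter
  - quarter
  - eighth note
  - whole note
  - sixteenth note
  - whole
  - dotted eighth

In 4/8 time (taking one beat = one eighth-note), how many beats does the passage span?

35

One eighth-note beat = 2 sixteenth notes.
Express everything in sixteenth notes: dotted whole note = 24; quarter = 4; quarter = 4; eighth note = 2; whole note = 16; sixteenth note = 1; whole = 16; dotted eighth = 3.
Total: 24 + 4 + 4 + 2 + 16 + 1 + 16 + 3 = 70.
70 ÷ 2 = 35 beats.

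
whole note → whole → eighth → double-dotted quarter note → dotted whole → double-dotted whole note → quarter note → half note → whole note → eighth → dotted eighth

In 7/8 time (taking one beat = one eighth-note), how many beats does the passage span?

63

One eighth-note beat = 2 sixteenth notes.
Express everything in sixteenth notes: whole note = 16; whole = 16; eighth = 2; double-dotted quarter note = 7; dotted whole = 24; double-dotted whole note = 28; quarter note = 4; half note = 8; whole note = 16; eighth = 2; dotted eighth = 3.
Sum: 16 + 16 + 2 + 7 + 24 + 28 + 4 + 8 + 16 + 2 + 3 = 126.
126 ÷ 2 = 63 beats.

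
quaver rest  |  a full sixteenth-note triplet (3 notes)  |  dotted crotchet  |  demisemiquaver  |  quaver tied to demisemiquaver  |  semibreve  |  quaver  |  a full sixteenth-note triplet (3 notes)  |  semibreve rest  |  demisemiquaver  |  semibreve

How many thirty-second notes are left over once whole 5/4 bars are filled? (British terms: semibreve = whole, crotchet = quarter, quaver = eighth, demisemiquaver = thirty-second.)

One bar of 5/4 = 40 thirty-second notes.
Express everything in thirty-second notes: quaver rest = 4; a full sixteenth-note triplet (3 notes) (three triplet sixteenths span one eighth) = 4; dotted crotchet = 12; demisemiquaver = 1; quaver tied to demisemiquaver (quaver + demisemiquaver) = 5; semibreve = 32; quaver = 4; a full sixteenth-note triplet (3 notes) (three triplet sixteenths span one eighth) = 4; semibreve rest = 32; demisemiquaver = 1; semibreve = 32.
Total: 4 + 4 + 12 + 1 + 5 + 32 + 4 + 4 + 32 + 1 + 32 = 131.
131 ÷ 40 = 3 complete bars with 11 thirty-second notes remaining.

11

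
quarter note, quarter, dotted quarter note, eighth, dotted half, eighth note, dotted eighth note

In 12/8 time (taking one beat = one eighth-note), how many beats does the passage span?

16.5

One eighth-note beat = 2 sixteenth notes.
In sixteenth notes: quarter note = 4; quarter = 4; dotted quarter note = 6; eighth = 2; dotted half = 12; eighth note = 2; dotted eighth note = 3.
Total: 4 + 4 + 6 + 2 + 12 + 2 + 3 = 33.
33 ÷ 2 = 16.5 beats.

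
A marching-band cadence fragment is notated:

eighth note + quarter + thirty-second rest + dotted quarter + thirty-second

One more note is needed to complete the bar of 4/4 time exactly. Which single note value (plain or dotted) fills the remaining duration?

The bar of 4/4 = 32 thirty-second notes.
Working in thirty-second notes: eighth note = 4; quarter = 8; thirty-second rest = 1; dotted quarter = 12; thirty-second = 1.
Total: 4 + 8 + 1 + 12 + 1 = 26.
Remaining: 32 − 26 = 6 thirty-second notes, which is a dotted eighth note.

dotted eighth note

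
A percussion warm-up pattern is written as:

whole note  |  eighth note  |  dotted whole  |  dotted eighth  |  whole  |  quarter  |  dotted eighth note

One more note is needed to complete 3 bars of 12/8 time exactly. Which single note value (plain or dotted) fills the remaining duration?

3 bars of 12/8 = 72 sixteenth notes.
Working in sixteenth notes: whole note = 16; eighth note = 2; dotted whole = 24; dotted eighth = 3; whole = 16; quarter = 4; dotted eighth note = 3.
Sum: 16 + 2 + 24 + 3 + 16 + 4 + 3 = 68.
Remaining: 72 − 68 = 4 sixteenth notes, which is a quarter note.

quarter note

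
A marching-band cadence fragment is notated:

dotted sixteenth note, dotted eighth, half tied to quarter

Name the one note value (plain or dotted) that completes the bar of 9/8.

dotted sixteenth note

The bar of 9/8 = 36 thirty-second notes.
Express everything in thirty-second notes: dotted sixteenth note = 3; dotted eighth = 6; half tied to quarter (half + quarter) = 24.
Adding: 3 + 6 + 24 = 33.
Remaining: 36 − 33 = 3 thirty-second notes, which is a dotted sixteenth note.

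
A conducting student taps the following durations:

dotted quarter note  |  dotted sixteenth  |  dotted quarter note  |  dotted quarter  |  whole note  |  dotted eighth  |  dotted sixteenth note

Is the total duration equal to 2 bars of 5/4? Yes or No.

One bar of 5/4 = 40 thirty-second notes, so 2 bars = 80.
Working in thirty-second notes: dotted quarter note = 12; dotted sixteenth = 3; dotted quarter note = 12; dotted quarter = 12; whole note = 32; dotted eighth = 6; dotted sixteenth note = 3.
Sum: 12 + 3 + 12 + 12 + 32 + 6 + 3 = 80.
80 equals 80, so the answer is Yes.

Yes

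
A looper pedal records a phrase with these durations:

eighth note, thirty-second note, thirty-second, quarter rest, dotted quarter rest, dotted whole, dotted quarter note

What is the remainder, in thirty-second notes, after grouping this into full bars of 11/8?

42

One bar of 11/8 = 44 thirty-second notes.
In thirty-second notes: eighth note = 4; thirty-second note = 1; thirty-second = 1; quarter rest = 8; dotted quarter rest = 12; dotted whole = 48; dotted quarter note = 12.
Adding: 4 + 1 + 1 + 8 + 12 + 48 + 12 = 86.
86 ÷ 44 = 1 complete bar with 42 thirty-second notes remaining.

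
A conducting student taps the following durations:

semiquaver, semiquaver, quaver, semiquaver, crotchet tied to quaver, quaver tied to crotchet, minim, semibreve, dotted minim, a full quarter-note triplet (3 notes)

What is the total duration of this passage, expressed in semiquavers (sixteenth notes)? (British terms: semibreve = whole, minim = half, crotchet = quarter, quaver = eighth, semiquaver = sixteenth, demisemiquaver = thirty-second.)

Each duration in sixteenth notes: semiquaver = 1; semiquaver = 1; quaver = 2; semiquaver = 1; crotchet tied to quaver (crotchet + quaver) = 6; quaver tied to crotchet (quaver + crotchet) = 6; minim = 8; semibreve = 16; dotted minim = 12; a full quarter-note triplet (3 notes) (three triplet quarters span one half) = 8.
Total: 1 + 1 + 2 + 1 + 6 + 6 + 8 + 16 + 12 + 8 = 61 sixteenth notes.

61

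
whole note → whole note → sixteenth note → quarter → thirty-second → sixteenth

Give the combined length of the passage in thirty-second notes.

Working in thirty-second notes: whole note = 32; whole note = 32; sixteenth note = 2; quarter = 8; thirty-second = 1; sixteenth = 2.
Adding: 32 + 32 + 2 + 8 + 1 + 2 = 77 thirty-second notes.

77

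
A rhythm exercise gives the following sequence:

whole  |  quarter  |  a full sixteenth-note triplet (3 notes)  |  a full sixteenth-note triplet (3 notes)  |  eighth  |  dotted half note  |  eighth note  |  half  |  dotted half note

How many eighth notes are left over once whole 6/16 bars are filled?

0

One bar of 6/16 = 3 eighth notes.
Each duration in eighth notes: whole = 8; quarter = 2; a full sixteenth-note triplet (3 notes) (three triplet sixteenths span one eighth) = 1; a full sixteenth-note triplet (3 notes) (three triplet sixteenths span one eighth) = 1; eighth = 1; dotted half note = 6; eighth note = 1; half = 4; dotted half note = 6.
Altogether 8 + 2 + 1 + 1 + 1 + 6 + 1 + 4 + 6 = 30.
30 ÷ 3 = 10 complete bars with 0 eighth notes remaining.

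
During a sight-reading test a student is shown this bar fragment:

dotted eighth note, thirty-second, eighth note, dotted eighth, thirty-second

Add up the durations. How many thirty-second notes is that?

18

In thirty-second notes: dotted eighth note = 6; thirty-second = 1; eighth note = 4; dotted eighth = 6; thirty-second = 1.
Altogether 6 + 1 + 4 + 6 + 1 = 18 thirty-second notes.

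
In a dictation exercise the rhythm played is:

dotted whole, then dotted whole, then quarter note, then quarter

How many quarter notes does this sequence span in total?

14

In quarter notes: dotted whole = 6; dotted whole = 6; quarter note = 1; quarter = 1.
Altogether 6 + 6 + 1 + 1 = 14 quarter notes.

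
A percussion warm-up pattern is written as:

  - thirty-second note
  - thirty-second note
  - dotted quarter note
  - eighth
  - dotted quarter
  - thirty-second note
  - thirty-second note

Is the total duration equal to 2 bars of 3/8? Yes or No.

No

One bar of 3/8 = 12 thirty-second notes, so 2 bars = 24.
Each duration in thirty-second notes: thirty-second note = 1; thirty-second note = 1; dotted quarter note = 12; eighth = 4; dotted quarter = 12; thirty-second note = 1; thirty-second note = 1.
Adding: 1 + 1 + 12 + 4 + 12 + 1 + 1 = 32.
32 exceeds 24, so the answer is No.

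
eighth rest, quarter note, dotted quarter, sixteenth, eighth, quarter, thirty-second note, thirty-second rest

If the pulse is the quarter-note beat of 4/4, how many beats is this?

5

One quarter-note beat = 8 thirty-second notes.
Working in thirty-second notes: eighth rest = 4; quarter note = 8; dotted quarter = 12; sixteenth = 2; eighth = 4; quarter = 8; thirty-second note = 1; thirty-second rest = 1.
Total: 4 + 8 + 12 + 2 + 4 + 8 + 1 + 1 = 40.
40 ÷ 8 = 5 beats.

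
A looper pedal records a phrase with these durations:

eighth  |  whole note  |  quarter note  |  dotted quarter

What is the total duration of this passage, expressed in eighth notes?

Working in eighth notes: eighth = 1; whole note = 8; quarter note = 2; dotted quarter = 3.
Altogether 1 + 8 + 2 + 3 = 14 eighth notes.

14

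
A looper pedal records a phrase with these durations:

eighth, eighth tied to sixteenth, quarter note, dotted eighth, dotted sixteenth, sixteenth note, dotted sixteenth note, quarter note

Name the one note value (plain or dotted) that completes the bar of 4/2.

dotted half note

The bar of 4/2 = 64 thirty-second notes.
Each duration in thirty-second notes: eighth = 4; eighth tied to sixteenth (eighth + sixteenth) = 6; quarter note = 8; dotted eighth = 6; dotted sixteenth = 3; sixteenth note = 2; dotted sixteenth note = 3; quarter note = 8.
Altogether 4 + 6 + 8 + 6 + 3 + 2 + 3 + 8 = 40.
Remaining: 64 − 40 = 24 thirty-second notes, which is a dotted half note.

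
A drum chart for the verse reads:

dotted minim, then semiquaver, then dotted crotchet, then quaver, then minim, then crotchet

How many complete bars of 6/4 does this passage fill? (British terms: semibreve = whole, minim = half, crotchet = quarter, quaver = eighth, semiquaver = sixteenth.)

1

One bar of 6/4 = 24 sixteenth notes.
In sixteenth notes: dotted minim = 12; semiquaver = 1; dotted crotchet = 6; quaver = 2; minim = 8; crotchet = 4.
Sum: 12 + 1 + 6 + 2 + 8 + 4 = 33.
33 ÷ 24 = 1 complete bar with 9 left over.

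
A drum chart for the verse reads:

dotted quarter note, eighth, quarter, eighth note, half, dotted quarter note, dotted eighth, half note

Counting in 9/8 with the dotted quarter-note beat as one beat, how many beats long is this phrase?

One dotted quarter-note beat = 6 sixteenth notes.
Express everything in sixteenth notes: dotted quarter note = 6; eighth = 2; quarter = 4; eighth note = 2; half = 8; dotted quarter note = 6; dotted eighth = 3; half note = 8.
Sum: 6 + 2 + 4 + 2 + 8 + 6 + 3 + 8 = 39.
39 ÷ 6 = 6.5 beats.

6.5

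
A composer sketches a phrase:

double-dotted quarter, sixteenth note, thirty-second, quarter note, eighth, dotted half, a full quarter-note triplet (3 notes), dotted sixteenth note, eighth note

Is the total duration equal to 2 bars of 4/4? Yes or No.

No

One bar of 4/4 = 32 thirty-second notes, so 2 bars = 64.
Working in thirty-second notes: double-dotted quarter = 14; sixteenth note = 2; thirty-second = 1; quarter note = 8; eighth = 4; dotted half = 24; a full quarter-note triplet (3 notes) (three triplet quarters span one half) = 16; dotted sixteenth note = 3; eighth note = 4.
Total: 14 + 2 + 1 + 8 + 4 + 24 + 16 + 3 + 4 = 76.
76 exceeds 64, so the answer is No.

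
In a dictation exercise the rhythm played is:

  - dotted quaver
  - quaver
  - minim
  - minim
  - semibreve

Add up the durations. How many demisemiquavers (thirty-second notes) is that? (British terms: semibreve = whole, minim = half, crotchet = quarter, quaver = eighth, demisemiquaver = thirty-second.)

In thirty-second notes: dotted quaver = 6; quaver = 4; minim = 16; minim = 16; semibreve = 32.
Total: 6 + 4 + 16 + 16 + 32 = 74 thirty-second notes.

74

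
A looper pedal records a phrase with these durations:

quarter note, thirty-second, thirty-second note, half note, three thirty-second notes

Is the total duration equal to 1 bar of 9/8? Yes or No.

One bar of 9/8 = 36 thirty-second notes.
Working in thirty-second notes: quarter note = 8; thirty-second = 1; thirty-second note = 1; half note = 16; thirty-second note = 1; thirty-second note = 1; thirty-second note = 1.
Adding: 8 + 1 + 1 + 16 + 1 + 1 + 1 = 29.
29 falls short of 36, so the answer is No.

No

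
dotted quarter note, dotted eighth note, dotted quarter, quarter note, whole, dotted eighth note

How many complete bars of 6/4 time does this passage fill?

One bar of 6/4 = 24 sixteenth notes.
Each duration in sixteenth notes: dotted quarter note = 6; dotted eighth note = 3; dotted quarter = 6; quarter note = 4; whole = 16; dotted eighth note = 3.
Sum: 6 + 3 + 6 + 4 + 16 + 3 = 38.
38 ÷ 24 = 1 complete bar with 14 left over.

1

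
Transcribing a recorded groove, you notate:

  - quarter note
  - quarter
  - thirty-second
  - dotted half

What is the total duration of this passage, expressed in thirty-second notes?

41

Working in thirty-second notes: quarter note = 8; quarter = 8; thirty-second = 1; dotted half = 24.
Sum: 8 + 8 + 1 + 24 = 41 thirty-second notes.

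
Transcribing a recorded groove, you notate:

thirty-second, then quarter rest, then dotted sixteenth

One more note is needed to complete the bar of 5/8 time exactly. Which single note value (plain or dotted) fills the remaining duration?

The bar of 5/8 = 20 thirty-second notes.
Each duration in thirty-second notes: thirty-second = 1; quarter rest = 8; dotted sixteenth = 3.
Total: 1 + 8 + 3 = 12.
Remaining: 20 − 12 = 8 thirty-second notes, which is a quarter note.

quarter note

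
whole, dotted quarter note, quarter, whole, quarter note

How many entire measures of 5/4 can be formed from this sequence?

One bar of 5/4 = 10 eighth notes.
In eighth notes: whole = 8; dotted quarter note = 3; quarter = 2; whole = 8; quarter note = 2.
Sum: 8 + 3 + 2 + 8 + 2 = 23.
23 ÷ 10 = 2 complete bars with 3 left over.

2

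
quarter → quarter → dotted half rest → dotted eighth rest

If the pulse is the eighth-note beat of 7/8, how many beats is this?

11.5

One eighth-note beat = 2 sixteenth notes.
Each duration in sixteenth notes: quarter = 4; quarter = 4; dotted half rest = 12; dotted eighth rest = 3.
Total: 4 + 4 + 12 + 3 = 23.
23 ÷ 2 = 11.5 beats.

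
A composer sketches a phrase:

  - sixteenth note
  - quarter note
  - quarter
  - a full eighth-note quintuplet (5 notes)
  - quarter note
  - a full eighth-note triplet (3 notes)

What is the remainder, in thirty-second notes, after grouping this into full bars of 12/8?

2

One bar of 12/8 = 24 sixteenth notes.
Working in sixteenth notes: sixteenth note = 1; quarter note = 4; quarter = 4; a full eighth-note quintuplet (5 notes) (five quintuplet eighths span one half) = 8; quarter note = 4; a full eighth-note triplet (3 notes) (three triplet eighths span one quarter) = 4.
Altogether 1 + 4 + 4 + 8 + 4 + 4 = 25.
25 ÷ 24 = 1 complete bar with 1 sixteenth note remaining = 2 thirty-second notes.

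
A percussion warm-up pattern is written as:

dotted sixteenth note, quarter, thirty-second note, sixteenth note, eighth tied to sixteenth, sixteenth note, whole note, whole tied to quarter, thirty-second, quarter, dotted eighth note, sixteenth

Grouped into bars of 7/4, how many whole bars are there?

One bar of 7/4 = 56 thirty-second notes.
Express everything in thirty-second notes: dotted sixteenth note = 3; quarter = 8; thirty-second note = 1; sixteenth note = 2; eighth tied to sixteenth (eighth + sixteenth) = 6; sixteenth note = 2; whole note = 32; whole tied to quarter (whole + quarter) = 40; thirty-second = 1; quarter = 8; dotted eighth note = 6; sixteenth = 2.
Sum: 3 + 8 + 1 + 2 + 6 + 2 + 32 + 40 + 1 + 8 + 6 + 2 = 111.
111 ÷ 56 = 1 complete bar with 55 left over.

1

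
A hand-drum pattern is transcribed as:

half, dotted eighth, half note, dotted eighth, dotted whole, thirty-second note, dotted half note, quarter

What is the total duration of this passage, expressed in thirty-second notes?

125

In thirty-second notes: half = 16; dotted eighth = 6; half note = 16; dotted eighth = 6; dotted whole = 48; thirty-second note = 1; dotted half note = 24; quarter = 8.
Sum: 16 + 6 + 16 + 6 + 48 + 1 + 24 + 8 = 125 thirty-second notes.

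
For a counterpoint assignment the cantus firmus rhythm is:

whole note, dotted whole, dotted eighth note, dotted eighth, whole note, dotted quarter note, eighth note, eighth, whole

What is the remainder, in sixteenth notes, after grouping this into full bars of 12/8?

One bar of 12/8 = 24 sixteenth notes.
In sixteenth notes: whole note = 16; dotted whole = 24; dotted eighth note = 3; dotted eighth = 3; whole note = 16; dotted quarter note = 6; eighth note = 2; eighth = 2; whole = 16.
Altogether 16 + 24 + 3 + 3 + 16 + 6 + 2 + 2 + 16 = 88.
88 ÷ 24 = 3 complete bars with 16 sixteenth notes remaining.

16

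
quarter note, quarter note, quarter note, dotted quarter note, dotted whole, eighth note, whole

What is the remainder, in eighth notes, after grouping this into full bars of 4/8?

2

One bar of 4/8 = 4 eighth notes.
Working in eighth notes: quarter note = 2; quarter note = 2; quarter note = 2; dotted quarter note = 3; dotted whole = 12; eighth note = 1; whole = 8.
Sum: 2 + 2 + 2 + 3 + 12 + 1 + 8 = 30.
30 ÷ 4 = 7 complete bars with 2 eighth notes remaining.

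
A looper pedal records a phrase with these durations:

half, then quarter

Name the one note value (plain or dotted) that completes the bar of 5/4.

The bar of 5/4 = 5 quarter notes.
Working in quarter notes: half = 2; quarter = 1.
Sum: 2 + 1 = 3.
Remaining: 5 − 3 = 2 quarter notes, which is a half note.

half note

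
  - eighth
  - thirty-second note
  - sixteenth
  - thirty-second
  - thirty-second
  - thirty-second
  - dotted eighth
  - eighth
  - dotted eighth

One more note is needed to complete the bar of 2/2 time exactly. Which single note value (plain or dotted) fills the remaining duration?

dotted eighth note

The bar of 2/2 = 32 thirty-second notes.
Convert each value to thirty-second notes: eighth = 4; thirty-second note = 1; sixteenth = 2; thirty-second = 1; thirty-second = 1; thirty-second = 1; dotted eighth = 6; eighth = 4; dotted eighth = 6.
Total: 4 + 1 + 2 + 1 + 1 + 1 + 6 + 4 + 6 = 26.
Remaining: 32 − 26 = 6 thirty-second notes, which is a dotted eighth note.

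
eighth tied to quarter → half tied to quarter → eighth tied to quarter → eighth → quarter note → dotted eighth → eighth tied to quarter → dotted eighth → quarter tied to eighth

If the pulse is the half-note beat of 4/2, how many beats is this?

6

One half-note beat = 8 sixteenth notes.
In sixteenth notes: eighth tied to quarter (eighth + quarter) = 6; half tied to quarter (half + quarter) = 12; eighth tied to quarter (eighth + quarter) = 6; eighth = 2; quarter note = 4; dotted eighth = 3; eighth tied to quarter (eighth + quarter) = 6; dotted eighth = 3; quarter tied to eighth (quarter + eighth) = 6.
Total: 6 + 12 + 6 + 2 + 4 + 3 + 6 + 3 + 6 = 48.
48 ÷ 8 = 6 beats.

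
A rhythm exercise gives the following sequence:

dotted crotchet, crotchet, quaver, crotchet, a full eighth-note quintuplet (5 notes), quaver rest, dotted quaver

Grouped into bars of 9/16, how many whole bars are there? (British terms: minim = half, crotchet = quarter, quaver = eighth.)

3

One bar of 9/16 = 9 sixteenth notes.
Express everything in sixteenth notes: dotted crotchet = 6; crotchet = 4; quaver = 2; crotchet = 4; a full eighth-note quintuplet (5 notes) (five quintuplet eighths span one half) = 8; quaver rest = 2; dotted quaver = 3.
Altogether 6 + 4 + 2 + 4 + 8 + 2 + 3 = 29.
29 ÷ 9 = 3 complete bars with 2 left over.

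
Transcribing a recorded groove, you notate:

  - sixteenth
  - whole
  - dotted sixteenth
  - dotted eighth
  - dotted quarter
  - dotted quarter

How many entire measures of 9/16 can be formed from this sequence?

One bar of 9/16 = 18 thirty-second notes.
Working in thirty-second notes: sixteenth = 2; whole = 32; dotted sixteenth = 3; dotted eighth = 6; dotted quarter = 12; dotted quarter = 12.
Total: 2 + 32 + 3 + 6 + 12 + 12 = 67.
67 ÷ 18 = 3 complete bars with 13 left over.

3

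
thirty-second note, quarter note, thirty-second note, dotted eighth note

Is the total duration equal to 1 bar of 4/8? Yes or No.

Yes

One bar of 4/8 = 16 thirty-second notes.
Express everything in thirty-second notes: thirty-second note = 1; quarter note = 8; thirty-second note = 1; dotted eighth note = 6.
Sum: 1 + 8 + 1 + 6 = 16.
16 equals 16, so the answer is Yes.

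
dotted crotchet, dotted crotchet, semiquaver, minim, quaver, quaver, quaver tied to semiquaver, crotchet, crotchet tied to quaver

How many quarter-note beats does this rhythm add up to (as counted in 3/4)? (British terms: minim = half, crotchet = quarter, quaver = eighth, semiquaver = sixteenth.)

9.5

One quarter-note beat = 4 sixteenth notes.
In sixteenth notes: dotted crotchet = 6; dotted crotchet = 6; semiquaver = 1; minim = 8; quaver = 2; quaver = 2; quaver tied to semiquaver (quaver + semiquaver) = 3; crotchet = 4; crotchet tied to quaver (crotchet + quaver) = 6.
Sum: 6 + 6 + 1 + 8 + 2 + 2 + 3 + 4 + 6 = 38.
38 ÷ 4 = 9.5 beats.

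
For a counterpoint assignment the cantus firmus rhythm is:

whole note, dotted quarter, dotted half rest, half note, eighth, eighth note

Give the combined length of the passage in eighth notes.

Each duration in eighth notes: whole note = 8; dotted quarter = 3; dotted half rest = 6; half note = 4; eighth = 1; eighth note = 1.
Sum: 8 + 3 + 6 + 4 + 1 + 1 = 23 eighth notes.

23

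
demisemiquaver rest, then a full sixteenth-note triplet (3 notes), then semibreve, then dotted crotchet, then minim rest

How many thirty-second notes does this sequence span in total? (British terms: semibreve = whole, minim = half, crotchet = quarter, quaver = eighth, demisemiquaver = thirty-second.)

65

Each duration in thirty-second notes: demisemiquaver rest = 1; a full sixteenth-note triplet (3 notes) (three triplet sixteenths span one eighth) = 4; semibreve = 32; dotted crotchet = 12; minim rest = 16.
Altogether 1 + 4 + 32 + 12 + 16 = 65 thirty-second notes.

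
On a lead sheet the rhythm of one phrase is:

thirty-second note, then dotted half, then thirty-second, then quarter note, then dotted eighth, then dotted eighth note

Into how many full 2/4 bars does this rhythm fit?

2

One bar of 2/4 = 16 thirty-second notes.
Each duration in thirty-second notes: thirty-second note = 1; dotted half = 24; thirty-second = 1; quarter note = 8; dotted eighth = 6; dotted eighth note = 6.
Sum: 1 + 24 + 1 + 8 + 6 + 6 = 46.
46 ÷ 16 = 2 complete bars with 14 left over.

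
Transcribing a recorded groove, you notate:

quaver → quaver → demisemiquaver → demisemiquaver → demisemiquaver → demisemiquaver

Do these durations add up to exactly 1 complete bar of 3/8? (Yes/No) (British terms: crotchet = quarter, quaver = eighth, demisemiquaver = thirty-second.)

Yes

One bar of 3/8 = 12 thirty-second notes.
Working in thirty-second notes: quaver = 4; quaver = 4; demisemiquaver = 1; demisemiquaver = 1; demisemiquaver = 1; demisemiquaver = 1.
Sum: 4 + 4 + 1 + 1 + 1 + 1 = 12.
12 equals 12, so the answer is Yes.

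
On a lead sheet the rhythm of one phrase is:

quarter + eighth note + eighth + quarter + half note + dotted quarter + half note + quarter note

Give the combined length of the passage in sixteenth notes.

Convert each value to sixteenth notes: quarter = 4; eighth note = 2; eighth = 2; quarter = 4; half note = 8; dotted quarter = 6; half note = 8; quarter note = 4.
Sum: 4 + 2 + 2 + 4 + 8 + 6 + 8 + 4 = 38 sixteenth notes.

38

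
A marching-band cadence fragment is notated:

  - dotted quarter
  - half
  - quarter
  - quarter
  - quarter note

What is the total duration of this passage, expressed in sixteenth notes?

26

Convert each value to sixteenth notes: dotted quarter = 6; half = 8; quarter = 4; quarter = 4; quarter note = 4.
Total: 6 + 8 + 4 + 4 + 4 = 26 sixteenth notes.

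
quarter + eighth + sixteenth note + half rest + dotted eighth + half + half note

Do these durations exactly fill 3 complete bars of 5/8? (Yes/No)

No

One bar of 5/8 = 10 sixteenth notes, so 3 bars = 30.
Each duration in sixteenth notes: quarter = 4; eighth = 2; sixteenth note = 1; half rest = 8; dotted eighth = 3; half = 8; half note = 8.
Adding: 4 + 2 + 1 + 8 + 3 + 8 + 8 = 34.
34 exceeds 30, so the answer is No.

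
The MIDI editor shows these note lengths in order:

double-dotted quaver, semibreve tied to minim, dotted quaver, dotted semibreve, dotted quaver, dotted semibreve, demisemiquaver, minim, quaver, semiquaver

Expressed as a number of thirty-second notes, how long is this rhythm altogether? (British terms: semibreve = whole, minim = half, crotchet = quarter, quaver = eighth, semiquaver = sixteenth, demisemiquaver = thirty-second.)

186

Each duration in thirty-second notes: double-dotted quaver = 7; semibreve tied to minim (semibreve + minim) = 48; dotted quaver = 6; dotted semibreve = 48; dotted quaver = 6; dotted semibreve = 48; demisemiquaver = 1; minim = 16; quaver = 4; semiquaver = 2.
Adding: 7 + 48 + 6 + 48 + 6 + 48 + 1 + 16 + 4 + 2 = 186 thirty-second notes.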